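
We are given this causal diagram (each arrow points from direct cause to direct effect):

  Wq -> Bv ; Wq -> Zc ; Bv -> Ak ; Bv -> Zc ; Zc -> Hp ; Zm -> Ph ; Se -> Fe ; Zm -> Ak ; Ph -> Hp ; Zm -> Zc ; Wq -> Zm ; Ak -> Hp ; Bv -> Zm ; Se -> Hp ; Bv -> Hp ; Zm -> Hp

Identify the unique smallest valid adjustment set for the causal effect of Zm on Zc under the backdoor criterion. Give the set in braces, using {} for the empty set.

{Bv, Wq}

Variables eligible for adjustment (non-descendants of Zm, excluding Zm and Zc): {Bv, Fe, Se, Wq}.
Backdoor paths from Zm to Zc:
  P1: Zm <- Wq -> Bv -> Ak -> Hp <- Zc
  P2: Zm <- Wq -> Bv -> Zc
  P3: Zm <- Wq -> Bv -> Hp <- Zc
  P4: Zm <- Wq -> Zc
  P5: Zm <- Bv <- Wq -> Zc
  P6: Zm <- Bv -> Ak -> Hp <- Zc
  P7: Zm <- Bv -> Zc
  P8: Zm <- Bv -> Hp <- Zc
The empty set is not sufficient: P2 (Zm <- Wq -> Bv -> Zc) has no collider blocking it and no conditioned non-collider, so it is open.
Try {Bv, Wq}:
  P1: blocked at fork node Wq ∈ conditioning set.
  P2: blocked at fork node Wq ∈ conditioning set.
  P3: blocked at fork node Wq ∈ conditioning set.
  P4: blocked at fork node Wq ∈ conditioning set.
  P5: blocked at chain node Bv ∈ conditioning set.
  P6: blocked at fork node Bv ∈ conditioning set.
  P7: blocked at fork node Bv ∈ conditioning set.
  P8: blocked at fork node Bv ∈ conditioning set.
{Bv, Wq} contains no descendant of Zm and blocks every backdoor path.
Every element of {Bv, Wq} is needed (dropping Bv leaves P7 open; dropping Wq leaves P4 open), so no proper subset is valid.
Among all size-2 subsets of the eligible variables, only {Bv, Wq} blocks every backdoor path, so it is the unique smallest valid adjustment set.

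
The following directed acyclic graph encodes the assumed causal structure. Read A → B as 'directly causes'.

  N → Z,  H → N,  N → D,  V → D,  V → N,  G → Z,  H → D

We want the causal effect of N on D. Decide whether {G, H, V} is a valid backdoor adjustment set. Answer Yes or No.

Yes

Backdoor paths from N to D (paths whose first edge points into N):
  P1: N <- V -> D
  P2: N <- H -> D
Condition 1 (no descendant of N in the set): holds — descendants of N are {D, Z}; none are in {G, H, V}.
Condition 2 (every backdoor path blocked by {G, H, V}):
  P1: blocked at fork node V ∈ conditioning set.
  P2: blocked at fork node H ∈ conditioning set.
{G, H, V} satisfies the backdoor criterion.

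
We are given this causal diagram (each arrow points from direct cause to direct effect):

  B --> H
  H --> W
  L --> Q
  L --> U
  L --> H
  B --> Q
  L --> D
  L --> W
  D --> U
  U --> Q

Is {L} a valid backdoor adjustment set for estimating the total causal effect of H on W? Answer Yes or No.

Yes

Backdoor paths from H to W (paths whose first edge points into H):
  P1: H <- L -> W
  P2: H <- B -> Q <- L -> W
  P3: H <- B -> Q <- U <- L -> W
  P4: H <- B -> Q <- U <- D <- L -> W
Condition 1 (no descendant of H in the set): holds — descendants of H are {W}; none are in {L}.
Condition 2 (every backdoor path blocked by {L}):
  P1: blocked at fork node L ∈ conditioning set.
  P2: blocked at collider Q (neither it nor any descendant is in the conditioning set).
  P3: blocked at collider Q (neither it nor any descendant is in the conditioning set).
  P4: blocked at collider Q (neither it nor any descendant is in the conditioning set).
{L} satisfies the backdoor criterion.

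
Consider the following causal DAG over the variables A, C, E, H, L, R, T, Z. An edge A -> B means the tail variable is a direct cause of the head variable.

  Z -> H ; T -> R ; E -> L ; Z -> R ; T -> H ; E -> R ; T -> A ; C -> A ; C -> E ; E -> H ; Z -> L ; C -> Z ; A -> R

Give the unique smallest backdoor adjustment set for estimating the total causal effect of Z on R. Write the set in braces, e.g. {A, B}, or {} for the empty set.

Variables eligible for adjustment (non-descendants of Z, excluding Z and R): {A, C, E, T}.
Backdoor paths from Z to R:
  P1: Z <- C -> A <- T -> H <- E -> R
  P2: Z <- C -> A <- T -> R
  P3: Z <- C -> A -> R
  P4: Z <- C -> E -> H <- T -> A -> R
  P5: Z <- C -> E -> H <- T -> R
  P6: Z <- C -> E -> R
The empty set is not sufficient: P3 (Z <- C -> A -> R) has no collider blocking it and no conditioned non-collider, so it is open.
Try {C}:
  P1: blocked at fork node C ∈ conditioning set.
  P2: blocked at fork node C ∈ conditioning set.
  P3: blocked at fork node C ∈ conditioning set.
  P4: blocked at fork node C ∈ conditioning set.
  P5: blocked at fork node C ∈ conditioning set.
  P6: blocked at fork node C ∈ conditioning set.
{C} contains no descendant of Z and blocks every backdoor path.
No other singleton works — e.g. {T} leaves P3 open — so {C} is the unique smallest valid adjustment set.

{C}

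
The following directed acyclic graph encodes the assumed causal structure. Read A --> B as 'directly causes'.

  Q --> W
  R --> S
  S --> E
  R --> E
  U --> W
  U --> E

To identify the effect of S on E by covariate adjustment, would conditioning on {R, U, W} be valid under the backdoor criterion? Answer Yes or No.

Yes

Backdoor paths from S to E (paths whose first edge points into S):
  P1: S <- R -> E
Condition 1 (no descendant of S in the set): holds — descendants of S are {E}; none are in {R, U, W}.
Condition 2 (every backdoor path blocked by {R, U, W}):
  P1: blocked at fork node R ∈ conditioning set.
{R, U, W} satisfies the backdoor criterion.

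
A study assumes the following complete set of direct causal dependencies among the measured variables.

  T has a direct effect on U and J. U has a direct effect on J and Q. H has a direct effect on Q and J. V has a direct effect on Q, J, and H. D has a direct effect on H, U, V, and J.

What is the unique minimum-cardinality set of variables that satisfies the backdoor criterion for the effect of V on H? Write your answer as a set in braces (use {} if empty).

Variables eligible for adjustment (non-descendants of V, excluding V and H): {D, T, U}.
Backdoor paths from V to H:
  P1: V <- D -> U <- T -> J <- H
  P2: V <- D -> U -> Q <- H
  P3: V <- D -> U -> J <- H
  P4: V <- D -> H
  P5: V <- D -> J <- T -> U -> Q <- H
  P6: V <- D -> J <- U -> Q <- H
  P7: V <- D -> J <- H
The empty set is not sufficient: P4 (V <- D -> H) has no collider blocking it and no conditioned non-collider, so it is open.
Try {D}:
  P1: blocked at fork node D ∈ conditioning set.
  P2: blocked at fork node D ∈ conditioning set.
  P3: blocked at fork node D ∈ conditioning set.
  P4: blocked at fork node D ∈ conditioning set.
  P5: blocked at fork node D ∈ conditioning set.
  P6: blocked at fork node D ∈ conditioning set.
  P7: blocked at fork node D ∈ conditioning set.
{D} contains no descendant of V and blocks every backdoor path.
No other singleton works — e.g. {T} leaves P4 open — so {D} is the unique smallest valid adjustment set.

{D}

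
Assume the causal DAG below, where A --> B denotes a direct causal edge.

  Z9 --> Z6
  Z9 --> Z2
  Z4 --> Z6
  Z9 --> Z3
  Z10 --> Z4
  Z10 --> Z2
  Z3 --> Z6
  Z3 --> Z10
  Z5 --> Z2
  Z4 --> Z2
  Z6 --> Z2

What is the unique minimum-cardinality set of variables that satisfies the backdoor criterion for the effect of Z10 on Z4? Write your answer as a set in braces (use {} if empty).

{}

Variables eligible for adjustment (non-descendants of Z10, excluding Z10 and Z4): {Z3, Z5, Z9}.
Backdoor paths from Z10 to Z4:
  P1: Z10 <- Z3 <- Z9 -> Z6 <- Z4
  P2: Z10 <- Z3 <- Z9 -> Z6 -> Z2 <- Z4
  P3: Z10 <- Z3 <- Z9 -> Z2 <- Z4
  P4: Z10 <- Z3 <- Z9 -> Z2 <- Z6 <- Z4
  P5: Z10 <- Z3 -> Z6 <- Z9 -> Z2 <- Z4
  P6: Z10 <- Z3 -> Z6 <- Z4
  P7: Z10 <- Z3 -> Z6 -> Z2 <- Z4
Each backdoor path contains an unconditioned collider, so every path is already blocked with the empty conditioning set:
  P1: blocked at collider Z6 (neither it nor any descendant is in the conditioning set).
  P2: blocked at collider Z2 (neither it nor any descendant is in the conditioning set).
  P3: blocked at collider Z2 (neither it nor any descendant is in the conditioning set).
  P4: blocked at collider Z2 (neither it nor any descendant is in the conditioning set).
  P5: blocked at collider Z6 (neither it nor any descendant is in the conditioning set).
  P6: blocked at collider Z6 (neither it nor any descendant is in the conditioning set).
  P7: blocked at collider Z2 (neither it nor any descendant is in the conditioning set).
The empty set is therefore the unique smallest valid set.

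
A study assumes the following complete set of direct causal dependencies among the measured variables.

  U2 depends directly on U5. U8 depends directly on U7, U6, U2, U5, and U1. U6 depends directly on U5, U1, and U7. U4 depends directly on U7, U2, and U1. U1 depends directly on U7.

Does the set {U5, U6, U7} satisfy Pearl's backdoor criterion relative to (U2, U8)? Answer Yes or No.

Yes

Backdoor paths from U2 to U8 (paths whose first edge points into U2):
  P1: U2 <- U5 -> U6 <- U7 -> U1 -> U8
  P2: U2 <- U5 -> U6 <- U7 -> U4 <- U1 -> U8
  P3: U2 <- U5 -> U6 <- U7 -> U8
  P4: U2 <- U5 -> U6 <- U1 <- U7 -> U8
  P5: U2 <- U5 -> U6 <- U1 -> U4 <- U7 -> U8
  P6: U2 <- U5 -> U6 <- U1 -> U8
  P7: U2 <- U5 -> U6 -> U8
  P8: U2 <- U5 -> U8
Condition 1 (no descendant of U2 in the set): holds — descendants of U2 are {U4, U8}; none are in {U5, U6, U7}.
Condition 2 (every backdoor path blocked by {U5, U6, U7}):
  P1: blocked at fork node U5 ∈ conditioning set.
  P2: blocked at fork node U5 ∈ conditioning set.
  P3: blocked at fork node U5 ∈ conditioning set.
  P4: blocked at fork node U5 ∈ conditioning set.
  P5: blocked at fork node U5 ∈ conditioning set.
  P6: blocked at fork node U5 ∈ conditioning set.
  P7: blocked at fork node U5 ∈ conditioning set.
  P8: blocked at fork node U5 ∈ conditioning set.
{U5, U6, U7} satisfies the backdoor criterion.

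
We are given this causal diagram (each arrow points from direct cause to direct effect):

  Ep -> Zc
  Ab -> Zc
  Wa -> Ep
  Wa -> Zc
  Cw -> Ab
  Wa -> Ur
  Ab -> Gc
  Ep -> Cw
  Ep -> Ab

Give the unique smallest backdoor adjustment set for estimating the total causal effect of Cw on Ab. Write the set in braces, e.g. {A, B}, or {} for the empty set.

{Ep}

Variables eligible for adjustment (non-descendants of Cw, excluding Cw and Ab): {Ep, Ur, Wa}.
Backdoor paths from Cw to Ab:
  P1: Cw <- Ep <- Wa -> Zc <- Ab
  P2: Cw <- Ep -> Ab
  P3: Cw <- Ep -> Zc <- Ab
The empty set is not sufficient: P2 (Cw <- Ep -> Ab) has no collider blocking it and no conditioned non-collider, so it is open.
Try {Ep}:
  P1: blocked at chain node Ep ∈ conditioning set.
  P2: blocked at fork node Ep ∈ conditioning set.
  P3: blocked at fork node Ep ∈ conditioning set.
{Ep} contains no descendant of Cw and blocks every backdoor path.
No other singleton works — e.g. {Wa} leaves P2 open — so {Ep} is the unique smallest valid adjustment set.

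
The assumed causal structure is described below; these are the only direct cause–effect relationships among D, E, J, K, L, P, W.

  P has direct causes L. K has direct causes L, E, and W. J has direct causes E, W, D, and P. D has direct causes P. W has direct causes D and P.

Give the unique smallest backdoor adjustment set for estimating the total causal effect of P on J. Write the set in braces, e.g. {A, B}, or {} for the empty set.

Variables eligible for adjustment (non-descendants of P, excluding P and J): {E, L}.
Backdoor paths from P to J:
  P1: P <- L -> K <- E -> J
  P2: P <- L -> K <- W <- D -> J
  P3: P <- L -> K <- W -> J
Each backdoor path contains an unconditioned collider, so every path is already blocked with the empty conditioning set:
  P1: blocked at collider K (neither it nor any descendant is in the conditioning set).
  P2: blocked at collider K (neither it nor any descendant is in the conditioning set).
  P3: blocked at collider K (neither it nor any descendant is in the conditioning set).
The empty set is therefore the unique smallest valid set.

{}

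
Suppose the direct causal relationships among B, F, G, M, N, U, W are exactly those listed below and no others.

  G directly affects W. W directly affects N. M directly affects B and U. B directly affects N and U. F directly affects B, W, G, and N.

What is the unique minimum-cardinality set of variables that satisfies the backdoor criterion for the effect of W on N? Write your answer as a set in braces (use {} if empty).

{F}

Variables eligible for adjustment (non-descendants of W, excluding W and N): {B, F, G, M, U}.
Backdoor paths from W to N:
  P1: W <- F -> B -> N
  P2: W <- F -> N
  P3: W <- G <- F -> B -> N
  P4: W <- G <- F -> N
The empty set is not sufficient: P1 (W <- F -> B -> N) has no collider blocking it and no conditioned non-collider, so it is open.
Try {F}:
  P1: blocked at fork node F ∈ conditioning set.
  P2: blocked at fork node F ∈ conditioning set.
  P3: blocked at fork node F ∈ conditioning set.
  P4: blocked at fork node F ∈ conditioning set.
{F} contains no descendant of W and blocks every backdoor path.
No other singleton works — e.g. {G} leaves P1 open — so {F} is the unique smallest valid adjustment set.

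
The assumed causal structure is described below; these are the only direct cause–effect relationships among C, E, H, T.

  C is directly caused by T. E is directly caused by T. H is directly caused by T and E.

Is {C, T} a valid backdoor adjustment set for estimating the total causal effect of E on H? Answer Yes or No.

Backdoor paths from E to H (paths whose first edge points into E):
  P1: E <- T -> H
Condition 1 (no descendant of E in the set): holds — descendants of E are {H}; none are in {C, T}.
Condition 2 (every backdoor path blocked by {C, T}):
  P1: blocked at fork node T ∈ conditioning set.
{C, T} satisfies the backdoor criterion.

Yes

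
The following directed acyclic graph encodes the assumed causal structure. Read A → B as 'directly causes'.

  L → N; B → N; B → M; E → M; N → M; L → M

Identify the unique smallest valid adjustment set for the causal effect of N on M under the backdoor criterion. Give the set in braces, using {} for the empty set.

{B, L}

Variables eligible for adjustment (non-descendants of N, excluding N and M): {B, E, L}.
Backdoor paths from N to M:
  P1: N <- L -> M
  P2: N <- B -> M
The empty set is not sufficient: P1 (N <- L -> M) has no collider blocking it and no conditioned non-collider, so it is open.
Try {B, L}:
  P1: blocked at fork node L ∈ conditioning set.
  P2: blocked at fork node B ∈ conditioning set.
{B, L} contains no descendant of N and blocks every backdoor path.
Every element of {B, L} is needed (dropping B leaves P2 open; dropping L leaves P1 open), so no proper subset is valid.
Among all size-2 subsets of the eligible variables, only {B, L} blocks every backdoor path, so it is the unique smallest valid adjustment set.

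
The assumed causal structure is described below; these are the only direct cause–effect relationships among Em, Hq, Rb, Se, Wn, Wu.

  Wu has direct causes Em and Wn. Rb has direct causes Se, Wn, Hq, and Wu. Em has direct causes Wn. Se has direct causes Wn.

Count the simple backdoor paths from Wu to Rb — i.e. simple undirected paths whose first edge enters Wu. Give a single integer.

4

A backdoor path from Wu to Rb is any simple undirected path whose first edge points into Wu (i.e. leaves Wu via a parent).
Parents of Wu: {Em, Wn}.
Enumerating:
  P1: Wu <- Wn -> Se -> Rb
  P2: Wu <- Wn -> Rb
  P3: Wu <- Em <- Wn -> Se -> Rb
  P4: Wu <- Em <- Wn -> Rb
That exhausts the simple backdoor paths. Count: 4.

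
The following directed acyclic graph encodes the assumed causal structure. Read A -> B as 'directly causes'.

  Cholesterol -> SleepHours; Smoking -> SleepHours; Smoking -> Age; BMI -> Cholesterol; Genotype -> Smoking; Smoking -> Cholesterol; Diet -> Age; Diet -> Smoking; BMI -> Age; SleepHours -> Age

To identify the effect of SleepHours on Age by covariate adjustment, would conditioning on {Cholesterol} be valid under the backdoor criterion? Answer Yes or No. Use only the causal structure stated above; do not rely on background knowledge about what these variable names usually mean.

No

Backdoor paths from SleepHours to Age (paths whose first edge points into SleepHours):
  P1: SleepHours <- Smoking <- Diet -> Age
  P2: SleepHours <- Smoking -> Cholesterol <- BMI -> Age
  P3: SleepHours <- Smoking -> Age
  P4: SleepHours <- Cholesterol <- Smoking <- Diet -> Age
  P5: SleepHours <- Cholesterol <- Smoking -> Age
  P6: SleepHours <- Cholesterol <- BMI -> Age
Condition 1 (no descendant of SleepHours in the set): holds — descendants of SleepHours are {Age}; none are in {Cholesterol}.
Condition 2 (every backdoor path blocked by {Cholesterol}):
  P1: open — no interior node is in the conditioning set.
  P2: open — collider(s) Cholesterol are conditioned on (or have a conditioned descendant) and no non-collider on the path is in the set.
  P3: open — no interior node is in the conditioning set.
  P4: blocked at chain node Cholesterol ∈ conditioning set.
  P5: blocked at chain node Cholesterol ∈ conditioning set.
  P6: blocked at chain node Cholesterol ∈ conditioning set.
{Cholesterol} does not satisfy the backdoor criterion.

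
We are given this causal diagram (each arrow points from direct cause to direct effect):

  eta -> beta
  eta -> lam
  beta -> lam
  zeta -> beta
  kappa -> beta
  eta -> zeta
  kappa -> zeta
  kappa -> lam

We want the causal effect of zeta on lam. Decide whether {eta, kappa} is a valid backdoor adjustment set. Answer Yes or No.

Backdoor paths from zeta to lam (paths whose first edge points into zeta):
  P1: zeta <- eta -> beta <- kappa -> lam
  P2: zeta <- eta -> beta -> lam
  P3: zeta <- eta -> lam
  P4: zeta <- kappa -> beta <- eta -> lam
  P5: zeta <- kappa -> beta -> lam
  P6: zeta <- kappa -> lam
Condition 1 (no descendant of zeta in the set): holds — descendants of zeta are {beta, lam}; none are in {eta, kappa}.
Condition 2 (every backdoor path blocked by {eta, kappa}):
  P1: blocked at fork node eta ∈ conditioning set.
  P2: blocked at fork node eta ∈ conditioning set.
  P3: blocked at fork node eta ∈ conditioning set.
  P4: blocked at fork node kappa ∈ conditioning set.
  P5: blocked at fork node kappa ∈ conditioning set.
  P6: blocked at fork node kappa ∈ conditioning set.
{eta, kappa} satisfies the backdoor criterion.

Yes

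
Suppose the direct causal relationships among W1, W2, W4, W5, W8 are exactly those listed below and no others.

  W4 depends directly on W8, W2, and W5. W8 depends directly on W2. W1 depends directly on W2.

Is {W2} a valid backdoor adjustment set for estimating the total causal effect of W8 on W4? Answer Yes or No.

Yes

Backdoor paths from W8 to W4 (paths whose first edge points into W8):
  P1: W8 <- W2 -> W4
Condition 1 (no descendant of W8 in the set): holds — descendants of W8 are {W4}; none are in {W2}.
Condition 2 (every backdoor path blocked by {W2}):
  P1: blocked at fork node W2 ∈ conditioning set.
{W2} satisfies the backdoor criterion.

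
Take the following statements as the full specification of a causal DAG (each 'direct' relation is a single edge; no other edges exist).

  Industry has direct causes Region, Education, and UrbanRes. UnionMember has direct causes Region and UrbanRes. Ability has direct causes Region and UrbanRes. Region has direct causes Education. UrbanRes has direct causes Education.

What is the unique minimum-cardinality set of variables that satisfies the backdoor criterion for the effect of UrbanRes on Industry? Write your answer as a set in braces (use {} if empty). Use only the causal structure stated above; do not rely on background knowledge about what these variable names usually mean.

{Education}

Variables eligible for adjustment (non-descendants of UrbanRes, excluding UrbanRes and Industry): {Education, Region}.
Backdoor paths from UrbanRes to Industry:
  P1: UrbanRes <- Education -> Region -> Industry
  P2: UrbanRes <- Education -> Industry
The empty set is not sufficient: P1 (UrbanRes <- Education -> Region -> Industry) has no collider blocking it and no conditioned non-collider, so it is open.
Try {Education}:
  P1: blocked at fork node Education ∈ conditioning set.
  P2: blocked at fork node Education ∈ conditioning set.
{Education} contains no descendant of UrbanRes and blocks every backdoor path.
No other singleton works — e.g. {Region} leaves P2 open — so {Education} is the unique smallest valid adjustment set.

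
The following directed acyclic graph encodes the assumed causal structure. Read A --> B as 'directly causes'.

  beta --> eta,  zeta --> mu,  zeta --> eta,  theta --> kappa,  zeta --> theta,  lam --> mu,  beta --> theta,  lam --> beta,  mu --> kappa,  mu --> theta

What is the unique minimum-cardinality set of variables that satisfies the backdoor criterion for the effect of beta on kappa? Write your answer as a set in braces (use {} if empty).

Variables eligible for adjustment (non-descendants of beta, excluding beta and kappa): {lam, mu, zeta}.
Backdoor paths from beta to kappa:
  P1: beta <- lam -> mu <- zeta -> theta -> kappa
  P2: beta <- lam -> mu -> theta -> kappa
  P3: beta <- lam -> mu -> kappa
The empty set is not sufficient: P2 (beta <- lam -> mu -> theta -> kappa) has no collider blocking it and no conditioned non-collider, so it is open.
Try {lam}:
  P1: blocked at fork node lam ∈ conditioning set.
  P2: blocked at fork node lam ∈ conditioning set.
  P3: blocked at fork node lam ∈ conditioning set.
{lam} contains no descendant of beta and blocks every backdoor path.
No other singleton works — e.g. {zeta} leaves P2 open — so {lam} is the unique smallest valid adjustment set.

{lam}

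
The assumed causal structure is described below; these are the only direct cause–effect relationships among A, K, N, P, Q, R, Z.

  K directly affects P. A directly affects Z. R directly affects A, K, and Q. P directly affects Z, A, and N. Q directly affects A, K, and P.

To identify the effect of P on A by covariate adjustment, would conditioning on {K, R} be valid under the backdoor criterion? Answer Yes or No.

No

Backdoor paths from P to A (paths whose first edge points into P):
  P1: P <- Q <- R -> A
  P2: P <- Q -> K <- R -> A
  P3: P <- Q -> A
  P4: P <- K <- R -> Q -> A
  P5: P <- K <- R -> A
  P6: P <- K <- Q <- R -> A
  P7: P <- K <- Q -> A
Condition 1 (no descendant of P in the set): holds — descendants of P are {A, N, Z}; none are in {K, R}.
Condition 2 (every backdoor path blocked by {K, R}):
  P1: blocked at fork node R ∈ conditioning set.
  P2: blocked at fork node R ∈ conditioning set.
  P3: open — no interior node is in the conditioning set.
  P4: blocked at chain node K ∈ conditioning set.
  P5: blocked at chain node K ∈ conditioning set.
  P6: blocked at chain node K ∈ conditioning set.
  P7: blocked at chain node K ∈ conditioning set.
{K, R} does not satisfy the backdoor criterion.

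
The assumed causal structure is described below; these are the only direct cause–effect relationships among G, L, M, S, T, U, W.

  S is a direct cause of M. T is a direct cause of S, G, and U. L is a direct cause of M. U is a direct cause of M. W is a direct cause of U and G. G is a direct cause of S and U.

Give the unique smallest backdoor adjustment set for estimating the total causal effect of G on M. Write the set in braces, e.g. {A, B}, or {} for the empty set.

{T, W}

Variables eligible for adjustment (non-descendants of G, excluding G and M): {L, T, W}.
Backdoor paths from G to M:
  P1: G <- W -> U <- T -> S -> M
  P2: G <- W -> U -> M
  P3: G <- T -> S -> M
  P4: G <- T -> U -> M
The empty set is not sufficient: P2 (G <- W -> U -> M) has no collider blocking it and no conditioned non-collider, so it is open.
Try {T, W}:
  P1: blocked at fork node W ∈ conditioning set.
  P2: blocked at fork node W ∈ conditioning set.
  P3: blocked at fork node T ∈ conditioning set.
  P4: blocked at fork node T ∈ conditioning set.
{T, W} contains no descendant of G and blocks every backdoor path.
Every element of {T, W} is needed (dropping T leaves P3 open; dropping W leaves P2 open), so no proper subset is valid.
Among all size-2 subsets of the eligible variables, only {T, W} blocks every backdoor path, so it is the unique smallest valid adjustment set.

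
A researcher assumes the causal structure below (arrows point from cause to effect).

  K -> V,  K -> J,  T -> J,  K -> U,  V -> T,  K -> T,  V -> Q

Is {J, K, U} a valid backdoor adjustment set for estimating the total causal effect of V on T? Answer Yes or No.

Backdoor paths from V to T (paths whose first edge points into V):
  P1: V <- K -> T
  P2: V <- K -> J <- T
Condition 1 (no descendant of V in the set): FAILS — J is a descendant of V.
Condition 2 (every backdoor path blocked by {J, K, U}):
  P1: blocked at fork node K ∈ conditioning set.
  P2: blocked at fork node K ∈ conditioning set.
{J, K, U} does not satisfy the backdoor criterion.

No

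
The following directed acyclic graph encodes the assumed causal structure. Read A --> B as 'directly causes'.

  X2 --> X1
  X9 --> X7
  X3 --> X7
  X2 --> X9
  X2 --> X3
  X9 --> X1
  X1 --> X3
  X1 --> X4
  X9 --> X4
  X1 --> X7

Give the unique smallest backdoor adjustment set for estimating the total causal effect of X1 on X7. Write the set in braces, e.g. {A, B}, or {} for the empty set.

Variables eligible for adjustment (non-descendants of X1, excluding X1 and X7): {X2, X9}.
Backdoor paths from X1 to X7:
  P1: X1 <- X2 -> X9 -> X7
  P2: X1 <- X2 -> X3 -> X7
  P3: X1 <- X9 <- X2 -> X3 -> X7
  P4: X1 <- X9 -> X7
The empty set is not sufficient: P1 (X1 <- X2 -> X9 -> X7) has no collider blocking it and no conditioned non-collider, so it is open.
Try {X2, X9}:
  P1: blocked at fork node X2 ∈ conditioning set.
  P2: blocked at fork node X2 ∈ conditioning set.
  P3: blocked at chain node X9 ∈ conditioning set.
  P4: blocked at fork node X9 ∈ conditioning set.
{X2, X9} contains no descendant of X1 and blocks every backdoor path.
Every element of {X2, X9} is needed (dropping X2 leaves P2 open; dropping X9 leaves P4 open), so no proper subset is valid.
Among all size-2 subsets of the eligible variables, only {X2, X9} blocks every backdoor path, so it is the unique smallest valid adjustment set.

{X2, X9}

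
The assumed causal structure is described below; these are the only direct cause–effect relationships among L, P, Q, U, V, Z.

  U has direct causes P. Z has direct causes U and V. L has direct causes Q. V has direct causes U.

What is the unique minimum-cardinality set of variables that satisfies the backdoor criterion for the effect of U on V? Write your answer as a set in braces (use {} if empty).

Variables eligible for adjustment (non-descendants of U, excluding U and V): {L, P, Q}.
Backdoor paths from U to V:
  (none)
With no backdoor paths the empty set already satisfies the criterion, and it is trivially minimal.

{}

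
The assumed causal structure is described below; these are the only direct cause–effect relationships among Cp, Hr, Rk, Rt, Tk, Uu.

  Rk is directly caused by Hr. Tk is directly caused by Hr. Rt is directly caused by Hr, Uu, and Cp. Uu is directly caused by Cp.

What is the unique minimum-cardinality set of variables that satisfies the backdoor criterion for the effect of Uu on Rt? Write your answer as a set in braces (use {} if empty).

{Cp}

Variables eligible for adjustment (non-descendants of Uu, excluding Uu and Rt): {Cp, Hr, Rk, Tk}.
Backdoor paths from Uu to Rt:
  P1: Uu <- Cp -> Rt
The empty set is not sufficient: P1 (Uu <- Cp -> Rt) has no collider blocking it and no conditioned non-collider, so it is open.
Try {Cp}:
  P1: blocked at fork node Cp ∈ conditioning set.
{Cp} contains no descendant of Uu and blocks every backdoor path.
No other singleton works — e.g. {Hr} leaves P1 open — so {Cp} is the unique smallest valid adjustment set.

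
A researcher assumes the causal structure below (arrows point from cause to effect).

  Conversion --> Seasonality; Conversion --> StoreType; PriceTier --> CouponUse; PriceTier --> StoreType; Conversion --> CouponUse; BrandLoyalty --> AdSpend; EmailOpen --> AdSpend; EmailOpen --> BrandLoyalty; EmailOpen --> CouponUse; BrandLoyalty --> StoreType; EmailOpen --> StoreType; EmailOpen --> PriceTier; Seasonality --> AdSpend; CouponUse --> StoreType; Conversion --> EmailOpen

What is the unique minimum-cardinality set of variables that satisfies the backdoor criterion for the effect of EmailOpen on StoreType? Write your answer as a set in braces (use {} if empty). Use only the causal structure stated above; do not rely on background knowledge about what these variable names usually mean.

Variables eligible for adjustment (non-descendants of EmailOpen, excluding EmailOpen and StoreType): {Conversion, Seasonality}.
Backdoor paths from EmailOpen to StoreType:
  P1: EmailOpen <- Conversion -> CouponUse <- PriceTier -> StoreType
  P2: EmailOpen <- Conversion -> CouponUse -> StoreType
  P3: EmailOpen <- Conversion -> Seasonality -> AdSpend <- BrandLoyalty -> StoreType
  P4: EmailOpen <- Conversion -> StoreType
The empty set is not sufficient: P2 (EmailOpen <- Conversion -> CouponUse -> StoreType) has no collider blocking it and no conditioned non-collider, so it is open.
Try {Conversion}:
  P1: blocked at fork node Conversion ∈ conditioning set.
  P2: blocked at fork node Conversion ∈ conditioning set.
  P3: blocked at fork node Conversion ∈ conditioning set.
  P4: blocked at fork node Conversion ∈ conditioning set.
{Conversion} contains no descendant of EmailOpen and blocks every backdoor path.
No other singleton works — e.g. {Seasonality} leaves P2 open — so {Conversion} is the unique smallest valid adjustment set.

{Conversion}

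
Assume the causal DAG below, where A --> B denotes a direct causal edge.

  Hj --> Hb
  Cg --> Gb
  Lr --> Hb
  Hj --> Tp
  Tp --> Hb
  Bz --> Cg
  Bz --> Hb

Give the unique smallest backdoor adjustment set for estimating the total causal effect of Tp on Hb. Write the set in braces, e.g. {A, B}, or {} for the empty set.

Variables eligible for adjustment (non-descendants of Tp, excluding Tp and Hb): {Bz, Cg, Gb, Hj, Lr}.
Backdoor paths from Tp to Hb:
  P1: Tp <- Hj -> Hb
The empty set is not sufficient: P1 (Tp <- Hj -> Hb) has no collider blocking it and no conditioned non-collider, so it is open.
Try {Hj}:
  P1: blocked at fork node Hj ∈ conditioning set.
{Hj} contains no descendant of Tp and blocks every backdoor path.
No other singleton works — e.g. {Bz} leaves P1 open — so {Hj} is the unique smallest valid adjustment set.

{Hj}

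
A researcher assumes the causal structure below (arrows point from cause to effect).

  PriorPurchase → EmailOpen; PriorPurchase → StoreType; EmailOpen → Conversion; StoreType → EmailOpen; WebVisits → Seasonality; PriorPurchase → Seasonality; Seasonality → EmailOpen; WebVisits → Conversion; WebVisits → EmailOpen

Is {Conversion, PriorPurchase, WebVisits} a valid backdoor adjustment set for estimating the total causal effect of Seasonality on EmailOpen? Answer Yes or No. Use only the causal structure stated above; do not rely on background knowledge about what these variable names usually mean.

Backdoor paths from Seasonality to EmailOpen (paths whose first edge points into Seasonality):
  P1: Seasonality <- WebVisits -> EmailOpen
  P2: Seasonality <- WebVisits -> Conversion <- EmailOpen
  P3: Seasonality <- PriorPurchase -> StoreType -> EmailOpen
  P4: Seasonality <- PriorPurchase -> EmailOpen
Condition 1 (no descendant of Seasonality in the set): FAILS — Conversion is a descendant of Seasonality.
Condition 2 (every backdoor path blocked by {Conversion, PriorPurchase, WebVisits}):
  P1: blocked at fork node WebVisits ∈ conditioning set.
  P2: blocked at fork node WebVisits ∈ conditioning set.
  P3: blocked at fork node PriorPurchase ∈ conditioning set.
  P4: blocked at fork node PriorPurchase ∈ conditioning set.
{Conversion, PriorPurchase, WebVisits} does not satisfy the backdoor criterion.

No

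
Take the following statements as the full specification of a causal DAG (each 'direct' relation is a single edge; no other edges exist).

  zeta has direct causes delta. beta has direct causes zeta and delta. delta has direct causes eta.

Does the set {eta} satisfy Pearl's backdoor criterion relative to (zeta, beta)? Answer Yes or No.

No

Backdoor paths from zeta to beta (paths whose first edge points into zeta):
  P1: zeta <- delta -> beta
Condition 1 (no descendant of zeta in the set): holds — descendants of zeta are {beta}; none are in {eta}.
Condition 2 (every backdoor path blocked by {eta}):
  P1: open — no interior node is in the conditioning set.
{eta} does not satisfy the backdoor criterion.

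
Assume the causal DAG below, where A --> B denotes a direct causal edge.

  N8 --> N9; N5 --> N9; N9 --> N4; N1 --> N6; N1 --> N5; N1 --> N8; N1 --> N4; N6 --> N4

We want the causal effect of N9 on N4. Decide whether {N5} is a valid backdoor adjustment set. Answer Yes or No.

No

Backdoor paths from N9 to N4 (paths whose first edge points into N9):
  P1: N9 <- N5 <- N1 -> N6 -> N4
  P2: N9 <- N5 <- N1 -> N4
  P3: N9 <- N8 <- N1 -> N6 -> N4
  P4: N9 <- N8 <- N1 -> N4
Condition 1 (no descendant of N9 in the set): holds — descendants of N9 are {N4}; none are in {N5}.
Condition 2 (every backdoor path blocked by {N5}):
  P1: blocked at chain node N5 ∈ conditioning set.
  P2: blocked at chain node N5 ∈ conditioning set.
  P3: open — no interior node is in the conditioning set.
  P4: open — no interior node is in the conditioning set.
{N5} does not satisfy the backdoor criterion.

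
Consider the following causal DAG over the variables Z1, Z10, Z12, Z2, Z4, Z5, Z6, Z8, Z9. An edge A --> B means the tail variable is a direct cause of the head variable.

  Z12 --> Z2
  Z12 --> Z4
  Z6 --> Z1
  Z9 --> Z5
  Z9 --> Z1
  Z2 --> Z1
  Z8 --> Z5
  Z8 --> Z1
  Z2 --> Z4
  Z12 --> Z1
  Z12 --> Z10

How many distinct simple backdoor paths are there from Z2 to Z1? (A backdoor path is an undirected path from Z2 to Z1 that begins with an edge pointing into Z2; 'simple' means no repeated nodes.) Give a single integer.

A backdoor path from Z2 to Z1 is any simple undirected path whose first edge points into Z2 (i.e. leaves Z2 via a parent).
Parents of Z2: {Z12}.
Enumerating:
  P1: Z2 <- Z12 -> Z1
That exhausts the simple backdoor paths. Count: 1.

1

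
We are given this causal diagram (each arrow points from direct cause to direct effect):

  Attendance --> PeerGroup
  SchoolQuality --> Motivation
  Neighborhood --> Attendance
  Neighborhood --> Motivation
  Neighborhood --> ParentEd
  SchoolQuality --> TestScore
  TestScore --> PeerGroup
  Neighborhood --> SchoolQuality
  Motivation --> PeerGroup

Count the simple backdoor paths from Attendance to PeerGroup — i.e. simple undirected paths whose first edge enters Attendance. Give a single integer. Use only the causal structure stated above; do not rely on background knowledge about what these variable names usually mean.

A backdoor path from Attendance to PeerGroup is any simple undirected path whose first edge points into Attendance (i.e. leaves Attendance via a parent).
Parents of Attendance: {Neighborhood}.
Enumerating:
  P1: Attendance <- Neighborhood -> SchoolQuality -> TestScore -> PeerGroup
  P2: Attendance <- Neighborhood -> SchoolQuality -> Motivation -> PeerGroup
  P3: Attendance <- Neighborhood -> Motivation <- SchoolQuality -> TestScore -> PeerGroup
  P4: Attendance <- Neighborhood -> Motivation -> PeerGroup
That exhausts the simple backdoor paths. Count: 4.

4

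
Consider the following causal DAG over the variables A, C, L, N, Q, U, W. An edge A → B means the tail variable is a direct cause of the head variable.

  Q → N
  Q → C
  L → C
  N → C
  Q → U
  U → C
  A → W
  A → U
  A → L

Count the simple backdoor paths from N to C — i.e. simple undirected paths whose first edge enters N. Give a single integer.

A backdoor path from N to C is any simple undirected path whose first edge points into N (i.e. leaves N via a parent).
Parents of N: {Q}.
Enumerating:
  P1: N <- Q -> U <- A -> L -> C
  P2: N <- Q -> U -> C
  P3: N <- Q -> C
That exhausts the simple backdoor paths. Count: 3.

3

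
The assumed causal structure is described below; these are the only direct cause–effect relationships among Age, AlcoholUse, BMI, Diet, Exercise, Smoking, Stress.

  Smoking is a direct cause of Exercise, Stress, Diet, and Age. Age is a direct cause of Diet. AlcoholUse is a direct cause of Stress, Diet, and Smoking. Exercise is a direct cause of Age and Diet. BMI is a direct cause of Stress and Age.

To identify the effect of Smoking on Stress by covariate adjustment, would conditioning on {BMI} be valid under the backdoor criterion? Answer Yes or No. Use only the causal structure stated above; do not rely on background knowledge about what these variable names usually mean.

No

Backdoor paths from Smoking to Stress (paths whose first edge points into Smoking):
  P1: Smoking <- AlcoholUse -> Stress
  P2: Smoking <- AlcoholUse -> Diet <- Exercise -> Age <- BMI -> Stress
  P3: Smoking <- AlcoholUse -> Diet <- Age <- BMI -> Stress
Condition 1 (no descendant of Smoking in the set): holds — descendants of Smoking are {Age, Diet, Exercise, Stress}; none are in {BMI}.
Condition 2 (every backdoor path blocked by {BMI}):
  P1: open — no interior node is in the conditioning set.
  P2: blocked at collider Diet (neither it nor any descendant is in the conditioning set).
  P3: blocked at collider Diet (neither it nor any descendant is in the conditioning set).
{BMI} does not satisfy the backdoor criterion.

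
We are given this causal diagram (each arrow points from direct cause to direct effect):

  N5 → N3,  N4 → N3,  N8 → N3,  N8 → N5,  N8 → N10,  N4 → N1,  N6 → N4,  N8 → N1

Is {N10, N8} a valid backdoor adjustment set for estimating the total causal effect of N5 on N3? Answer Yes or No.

Yes

Backdoor paths from N5 to N3 (paths whose first edge points into N5):
  P1: N5 <- N8 -> N1 <- N4 -> N3
  P2: N5 <- N8 -> N3
Condition 1 (no descendant of N5 in the set): holds — descendants of N5 are {N3}; none are in {N10, N8}.
Condition 2 (every backdoor path blocked by {N10, N8}):
  P1: blocked at fork node N8 ∈ conditioning set.
  P2: blocked at fork node N8 ∈ conditioning set.
{N10, N8} satisfies the backdoor criterion.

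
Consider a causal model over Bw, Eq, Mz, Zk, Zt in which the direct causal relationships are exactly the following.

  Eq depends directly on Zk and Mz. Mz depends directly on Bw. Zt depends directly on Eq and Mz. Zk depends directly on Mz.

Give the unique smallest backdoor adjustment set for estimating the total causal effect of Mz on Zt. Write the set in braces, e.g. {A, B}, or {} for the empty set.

Variables eligible for adjustment (non-descendants of Mz, excluding Mz and Zt): {Bw}.
Backdoor paths from Mz to Zt:
  (none)
With no backdoor paths the empty set already satisfies the criterion, and it is trivially minimal.

{}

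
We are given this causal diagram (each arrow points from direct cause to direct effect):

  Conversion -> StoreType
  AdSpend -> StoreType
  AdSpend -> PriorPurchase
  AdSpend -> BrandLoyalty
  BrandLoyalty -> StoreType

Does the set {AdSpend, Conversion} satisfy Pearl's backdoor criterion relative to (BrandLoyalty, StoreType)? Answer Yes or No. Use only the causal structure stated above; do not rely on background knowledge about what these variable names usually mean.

Yes

Backdoor paths from BrandLoyalty to StoreType (paths whose first edge points into BrandLoyalty):
  P1: BrandLoyalty <- AdSpend -> StoreType
Condition 1 (no descendant of BrandLoyalty in the set): holds — descendants of BrandLoyalty are {StoreType}; none are in {AdSpend, Conversion}.
Condition 2 (every backdoor path blocked by {AdSpend, Conversion}):
  P1: blocked at fork node AdSpend ∈ conditioning set.
{AdSpend, Conversion} satisfies the backdoor criterion.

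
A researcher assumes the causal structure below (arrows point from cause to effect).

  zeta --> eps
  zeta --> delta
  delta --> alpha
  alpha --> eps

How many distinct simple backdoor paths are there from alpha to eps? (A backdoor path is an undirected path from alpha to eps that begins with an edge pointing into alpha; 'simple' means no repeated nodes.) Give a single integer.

A backdoor path from alpha to eps is any simple undirected path whose first edge points into alpha (i.e. leaves alpha via a parent).
Parents of alpha: {delta}.
Enumerating:
  P1: alpha <- delta <- zeta -> eps
That exhausts the simple backdoor paths. Count: 1.

1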